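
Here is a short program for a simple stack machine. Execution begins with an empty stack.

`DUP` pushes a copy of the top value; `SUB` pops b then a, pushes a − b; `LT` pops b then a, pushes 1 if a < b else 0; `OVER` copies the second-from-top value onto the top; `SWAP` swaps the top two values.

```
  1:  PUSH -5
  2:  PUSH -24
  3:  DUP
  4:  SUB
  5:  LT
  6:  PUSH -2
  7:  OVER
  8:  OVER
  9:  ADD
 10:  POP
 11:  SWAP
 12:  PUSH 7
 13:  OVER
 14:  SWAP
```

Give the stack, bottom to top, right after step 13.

[-2, 1, 7, 1]

PUSH -5  : -5
PUSH -24 : -5 -24
DUP      : -5 -24 -24
SUB      : -5 0
LT       : 1
PUSH -2  : 1 -2
OVER     : 1 -2 1
OVER     : 1 -2 1 -2
ADD      : 1 -2 -1
POP      : 1 -2
SWAP     : -2 1
PUSH 7   : -2 1 7
OVER     : -2 1 7 1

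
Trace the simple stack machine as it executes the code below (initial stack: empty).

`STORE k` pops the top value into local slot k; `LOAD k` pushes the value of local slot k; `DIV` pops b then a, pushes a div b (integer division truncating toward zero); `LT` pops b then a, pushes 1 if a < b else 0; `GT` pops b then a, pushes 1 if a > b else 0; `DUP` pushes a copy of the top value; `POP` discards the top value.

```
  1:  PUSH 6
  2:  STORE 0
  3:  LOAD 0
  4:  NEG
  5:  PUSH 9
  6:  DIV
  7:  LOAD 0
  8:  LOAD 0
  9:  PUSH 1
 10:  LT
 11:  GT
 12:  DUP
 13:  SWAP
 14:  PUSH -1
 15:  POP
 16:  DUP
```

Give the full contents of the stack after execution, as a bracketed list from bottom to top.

[0, 1, 1, 1]

PUSH 6  -> [6]
STORE 0 -> []
LOAD 0  -> [6]
NEG     -> [-6]
PUSH 9  -> [-6, 9]
DIV     -> [0]
LOAD 0  -> [0, 6]
LOAD 0  -> [0, 6, 6]
PUSH 1  -> [0, 6, 6, 1]
LT      -> [0, 6, 0]
GT      -> [0, 1]
DUP     -> [0, 1, 1]
SWAP    -> [0, 1, 1]
PUSH -1 -> [0, 1, 1, -1]
POP     -> [0, 1, 1]
DUP     -> [0, 1, 1, 1]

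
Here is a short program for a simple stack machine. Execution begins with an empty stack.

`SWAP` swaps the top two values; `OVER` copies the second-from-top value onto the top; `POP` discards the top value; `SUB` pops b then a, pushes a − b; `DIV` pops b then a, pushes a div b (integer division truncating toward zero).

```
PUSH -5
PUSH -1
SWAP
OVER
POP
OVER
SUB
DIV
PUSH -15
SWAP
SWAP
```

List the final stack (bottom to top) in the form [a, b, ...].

PUSH -5  -> -5
PUSH -1  -> -5 -1
SWAP     -> -1 -5
OVER     -> -1 -5 -1
POP      -> -1 -5
OVER     -> -1 -5 -1
SUB      -> -1 -4
DIV      -> 0
PUSH -15 -> 0 -15
SWAP     -> -15 0
SWAP     -> 0 -15

[0, -15]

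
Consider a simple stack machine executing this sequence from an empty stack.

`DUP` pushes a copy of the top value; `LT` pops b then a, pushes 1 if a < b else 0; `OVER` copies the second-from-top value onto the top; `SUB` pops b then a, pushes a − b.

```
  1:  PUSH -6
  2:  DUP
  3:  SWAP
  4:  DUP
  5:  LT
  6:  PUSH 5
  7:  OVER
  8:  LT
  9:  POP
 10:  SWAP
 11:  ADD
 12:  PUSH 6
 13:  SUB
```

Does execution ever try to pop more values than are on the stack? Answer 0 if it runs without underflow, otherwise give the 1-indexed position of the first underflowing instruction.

0

PUSH -6  -6
DUP      -6 -6
SWAP     -6 -6
DUP      -6 -6 -6
LT       -6 0
PUSH 5   -6 0 5
OVER     -6 0 5 0
LT       -6 0 0
POP      -6 0
SWAP     0 -6
ADD      -6
PUSH 6   -6 6
SUB      -12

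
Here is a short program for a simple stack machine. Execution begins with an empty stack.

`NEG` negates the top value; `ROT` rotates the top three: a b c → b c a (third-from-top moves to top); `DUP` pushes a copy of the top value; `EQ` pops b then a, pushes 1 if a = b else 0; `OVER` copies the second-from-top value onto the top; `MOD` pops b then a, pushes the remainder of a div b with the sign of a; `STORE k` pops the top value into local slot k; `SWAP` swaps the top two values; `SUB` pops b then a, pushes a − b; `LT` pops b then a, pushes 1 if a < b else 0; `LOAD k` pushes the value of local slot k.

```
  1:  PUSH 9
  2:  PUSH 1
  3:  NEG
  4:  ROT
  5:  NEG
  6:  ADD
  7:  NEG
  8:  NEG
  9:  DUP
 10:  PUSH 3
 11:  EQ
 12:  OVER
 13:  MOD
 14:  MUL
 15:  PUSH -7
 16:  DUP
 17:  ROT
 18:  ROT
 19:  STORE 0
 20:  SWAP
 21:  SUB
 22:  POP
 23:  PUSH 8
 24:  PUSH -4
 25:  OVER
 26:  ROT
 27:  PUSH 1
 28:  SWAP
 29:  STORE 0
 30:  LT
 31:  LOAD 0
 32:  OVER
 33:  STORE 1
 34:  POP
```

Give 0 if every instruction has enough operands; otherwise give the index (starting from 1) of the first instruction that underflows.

PUSH 9  9
PUSH 1  9 1
NEG     9 -1
ROT  — needs 3 operands, stack has 2 → underflow

4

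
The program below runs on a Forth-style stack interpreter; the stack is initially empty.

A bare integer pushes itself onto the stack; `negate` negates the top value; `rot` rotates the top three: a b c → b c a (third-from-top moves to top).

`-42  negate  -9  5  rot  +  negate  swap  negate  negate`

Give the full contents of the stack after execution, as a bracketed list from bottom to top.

-42    : [-42]
negate : [42]
-9     : [42, -9]
5      : [42, -9, 5]
rot    : [-9, 5, 42]
+      : [-9, 47]
negate : [-9, -47]
swap   : [-47, -9]
negate : [-47, 9]
negate : [-47, -9]

[-47, -9]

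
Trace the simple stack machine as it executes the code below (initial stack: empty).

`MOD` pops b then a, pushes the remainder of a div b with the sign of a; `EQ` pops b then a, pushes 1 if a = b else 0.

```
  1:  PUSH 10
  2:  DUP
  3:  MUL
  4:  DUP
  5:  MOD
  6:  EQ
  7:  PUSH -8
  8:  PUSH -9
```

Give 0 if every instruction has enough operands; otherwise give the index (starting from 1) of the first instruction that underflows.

PUSH 10 → [10]
DUP     → [10, 10]
MUL     → [100]
DUP     → [100, 100]
MOD     → [0]
EQ  — needs 2 operands, stack has 1 → underflow

6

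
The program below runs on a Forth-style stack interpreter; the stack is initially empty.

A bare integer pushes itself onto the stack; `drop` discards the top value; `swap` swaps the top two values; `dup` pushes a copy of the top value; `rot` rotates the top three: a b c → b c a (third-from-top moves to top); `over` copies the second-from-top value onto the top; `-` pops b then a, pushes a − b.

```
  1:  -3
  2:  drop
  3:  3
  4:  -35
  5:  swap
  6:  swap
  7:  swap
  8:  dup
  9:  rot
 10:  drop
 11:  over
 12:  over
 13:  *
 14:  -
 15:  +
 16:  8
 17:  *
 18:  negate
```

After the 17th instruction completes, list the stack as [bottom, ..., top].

-3    [-3]
drop  []
3     [3]
-35   [3, -35]
swap  [-35, 3]
swap  [3, -35]
swap  [-35, 3]
dup   [-35, 3, 3]
rot   [3, 3, -35]
drop  [3, 3]
over  [3, 3, 3]
over  [3, 3, 3, 3]
*     [3, 3, 9]
-     [3, -6]
+     [-3]
8     [-3, 8]
*     [-24]

[-24]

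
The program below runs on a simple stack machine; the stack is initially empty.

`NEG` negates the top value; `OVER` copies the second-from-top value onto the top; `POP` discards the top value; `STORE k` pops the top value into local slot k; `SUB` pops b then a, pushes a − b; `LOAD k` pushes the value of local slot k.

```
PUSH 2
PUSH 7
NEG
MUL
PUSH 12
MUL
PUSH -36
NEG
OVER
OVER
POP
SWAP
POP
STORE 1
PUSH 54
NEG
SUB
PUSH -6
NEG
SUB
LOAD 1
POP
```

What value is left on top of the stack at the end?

PUSH 2    [2]
PUSH 7    [2, 7]
NEG       [2, -7]
MUL       [-14]
PUSH 12   [-14, 12]
MUL       [-168]
PUSH -36  [-168, -36]
NEG       [-168, 36]
OVER      [-168, 36, -168]
OVER      [-168, 36, -168, 36]
POP       [-168, 36, -168]
SWAP      [-168, -168, 36]
POP       [-168, -168]
STORE 1   [-168]
PUSH 54   [-168, 54]
NEG       [-168, -54]
SUB       [-114]
PUSH -6   [-114, -6]
NEG       [-114, 6]
SUB       [-120]
LOAD 1    [-120, -168]
POP       [-120]

-120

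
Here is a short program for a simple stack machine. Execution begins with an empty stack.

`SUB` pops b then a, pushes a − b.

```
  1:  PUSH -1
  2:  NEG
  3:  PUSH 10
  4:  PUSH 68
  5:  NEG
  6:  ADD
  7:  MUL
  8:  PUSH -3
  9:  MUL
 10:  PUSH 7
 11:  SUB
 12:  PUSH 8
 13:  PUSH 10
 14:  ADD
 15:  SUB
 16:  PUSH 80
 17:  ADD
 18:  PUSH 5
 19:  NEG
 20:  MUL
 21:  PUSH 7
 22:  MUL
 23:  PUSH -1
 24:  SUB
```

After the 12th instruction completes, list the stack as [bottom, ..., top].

PUSH -1 -> -1
NEG     -> 1
PUSH 10 -> 1 10
PUSH 68 -> 1 10 68
NEG     -> 1 10 -68
ADD     -> 1 -58
MUL     -> -58
PUSH -3 -> -58 -3
MUL     -> 174
PUSH 7  -> 174 7
SUB     -> 167
PUSH 8  -> 167 8

[167, 8]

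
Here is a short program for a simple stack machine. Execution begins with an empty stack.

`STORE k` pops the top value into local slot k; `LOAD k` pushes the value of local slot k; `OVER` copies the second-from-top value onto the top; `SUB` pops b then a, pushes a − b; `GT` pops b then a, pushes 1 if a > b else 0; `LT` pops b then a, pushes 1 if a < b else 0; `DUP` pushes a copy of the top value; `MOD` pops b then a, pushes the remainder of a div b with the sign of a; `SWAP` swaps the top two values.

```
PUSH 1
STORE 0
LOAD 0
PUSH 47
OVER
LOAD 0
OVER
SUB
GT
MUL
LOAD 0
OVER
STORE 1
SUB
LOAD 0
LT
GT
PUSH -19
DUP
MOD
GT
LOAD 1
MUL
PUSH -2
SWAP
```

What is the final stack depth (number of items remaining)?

PUSH 1   -> [1]
STORE 0  -> []
LOAD 0   -> [1]
PUSH 47  -> [1, 47]
OVER     -> [1, 47, 1]
LOAD 0   -> [1, 47, 1, 1]
OVER     -> [1, 47, 1, 1, 1]
SUB      -> [1, 47, 1, 0]
GT       -> [1, 47, 1]
MUL      -> [1, 47]
LOAD 0   -> [1, 47, 1]
OVER     -> [1, 47, 1, 47]
STORE 1  -> [1, 47, 1]
SUB      -> [1, 46]
LOAD 0   -> [1, 46, 1]
LT       -> [1, 0]
GT       -> [1]
PUSH -19 -> [1, -19]
DUP      -> [1, -19, -19]
MOD      -> [1, 0]
GT       -> [1]
LOAD 1   -> [1, 47]
MUL      -> [47]
PUSH -2  -> [47, -2]
SWAP     -> [-2, 47]

2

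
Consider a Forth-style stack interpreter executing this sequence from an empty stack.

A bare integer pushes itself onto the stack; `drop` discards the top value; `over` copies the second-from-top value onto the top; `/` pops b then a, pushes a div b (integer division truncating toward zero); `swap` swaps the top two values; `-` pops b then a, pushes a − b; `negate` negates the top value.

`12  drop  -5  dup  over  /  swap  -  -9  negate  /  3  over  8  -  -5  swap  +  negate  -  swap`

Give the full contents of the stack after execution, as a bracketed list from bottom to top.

12     : 12
drop   : (empty)
-5     : -5
dup    : -5 -5
over   : -5 -5 -5
/      : -5 1
swap   : 1 -5
-      : 6
-9     : 6 -9
negate : 6 9
/      : 0
3      : 0 3
over   : 0 3 0
8      : 0 3 0 8
-      : 0 3 -8
-5     : 0 3 -8 -5
swap   : 0 3 -5 -8
+      : 0 3 -13
negate : 0 3 13
-      : 0 -10
swap   : -10 0

[-10, 0]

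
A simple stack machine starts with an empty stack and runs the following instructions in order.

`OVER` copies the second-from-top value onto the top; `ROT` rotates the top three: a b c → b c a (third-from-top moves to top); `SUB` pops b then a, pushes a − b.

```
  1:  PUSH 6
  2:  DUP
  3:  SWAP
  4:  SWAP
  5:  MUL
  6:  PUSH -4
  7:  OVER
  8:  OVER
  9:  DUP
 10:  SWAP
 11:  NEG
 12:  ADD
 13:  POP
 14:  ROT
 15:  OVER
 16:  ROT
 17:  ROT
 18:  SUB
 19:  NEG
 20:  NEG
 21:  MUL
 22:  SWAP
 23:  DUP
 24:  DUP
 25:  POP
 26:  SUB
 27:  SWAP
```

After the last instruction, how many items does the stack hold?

PUSH 6  → 6
DUP     → 6 6
SWAP    → 6 6
SWAP    → 6 6
MUL     → 36
PUSH -4 → 36 -4
OVER    → 36 -4 36
OVER    → 36 -4 36 -4
DUP     → 36 -4 36 -4 -4
SWAP    → 36 -4 36 -4 -4
NEG     → 36 -4 36 -4 4
ADD     → 36 -4 36 0
POP     → 36 -4 36
ROT     → -4 36 36
OVER    → -4 36 36 36
ROT     → -4 36 36 36
ROT     → -4 36 36 36
SUB     → -4 36 0
NEG     → -4 36 0
NEG     → -4 36 0
MUL     → -4 0
SWAP    → 0 -4
DUP     → 0 -4 -4
DUP     → 0 -4 -4 -4
POP     → 0 -4 -4
SUB     → 0 0
SWAP    → 0 0

2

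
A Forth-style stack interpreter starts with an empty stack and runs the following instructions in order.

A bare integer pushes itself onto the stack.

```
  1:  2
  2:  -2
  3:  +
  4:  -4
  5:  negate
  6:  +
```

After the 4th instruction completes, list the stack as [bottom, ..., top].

[0, -4]

2  → 2
-2 → 2 -2
+  → 0
-4 → 0 -4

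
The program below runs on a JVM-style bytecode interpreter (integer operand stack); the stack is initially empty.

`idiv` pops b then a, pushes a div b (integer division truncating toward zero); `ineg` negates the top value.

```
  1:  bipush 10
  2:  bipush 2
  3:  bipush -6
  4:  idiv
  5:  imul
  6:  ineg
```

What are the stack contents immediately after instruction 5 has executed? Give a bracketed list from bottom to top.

bipush 10 : 10
bipush 2  : 10 2
bipush -6 : 10 2 -6
idiv      : 10 0
imul      : 0

[0]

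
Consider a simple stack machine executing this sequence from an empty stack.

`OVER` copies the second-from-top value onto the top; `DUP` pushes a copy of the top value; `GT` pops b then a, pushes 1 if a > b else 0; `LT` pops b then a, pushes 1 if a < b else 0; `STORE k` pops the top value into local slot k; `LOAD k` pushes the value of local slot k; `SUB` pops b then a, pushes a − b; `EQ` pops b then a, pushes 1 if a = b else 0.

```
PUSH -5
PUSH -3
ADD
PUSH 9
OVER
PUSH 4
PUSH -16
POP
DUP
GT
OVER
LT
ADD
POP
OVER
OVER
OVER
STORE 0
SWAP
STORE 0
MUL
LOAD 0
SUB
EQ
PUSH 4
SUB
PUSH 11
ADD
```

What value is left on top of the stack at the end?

PUSH -5   [-5]
PUSH -3   [-5, -3]
ADD       [-8]
PUSH 9    [-8, 9]
OVER      [-8, 9, -8]
PUSH 4    [-8, 9, -8, 4]
PUSH -16  [-8, 9, -8, 4, -16]
POP       [-8, 9, -8, 4]
DUP       [-8, 9, -8, 4, 4]
GT        [-8, 9, -8, 0]
OVER      [-8, 9, -8, 0, -8]
LT        [-8, 9, -8, 0]
ADD       [-8, 9, -8]
POP       [-8, 9]
OVER      [-8, 9, -8]
OVER      [-8, 9, -8, 9]
OVER      [-8, 9, -8, 9, -8]
STORE 0   [-8, 9, -8, 9]
SWAP      [-8, 9, 9, -8]
STORE 0   [-8, 9, 9]
MUL       [-8, 81]
LOAD 0    [-8, 81, -8]
SUB       [-8, 89]
EQ        [0]
PUSH 4    [0, 4]
SUB       [-4]
PUSH 11   [-4, 11]
ADD       [7]

7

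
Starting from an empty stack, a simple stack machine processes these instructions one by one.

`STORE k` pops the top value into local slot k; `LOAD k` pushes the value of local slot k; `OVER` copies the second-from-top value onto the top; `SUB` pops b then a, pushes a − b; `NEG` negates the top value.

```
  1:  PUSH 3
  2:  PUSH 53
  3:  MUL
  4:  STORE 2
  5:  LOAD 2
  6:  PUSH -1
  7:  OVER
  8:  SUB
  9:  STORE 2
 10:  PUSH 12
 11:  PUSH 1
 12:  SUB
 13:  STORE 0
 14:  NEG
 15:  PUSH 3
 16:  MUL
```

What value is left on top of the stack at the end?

-477

PUSH 3  : 3
PUSH 53 : 3 53
MUL     : 159
STORE 2 : (empty)
LOAD 2  : 159
PUSH -1 : 159 -1
OVER    : 159 -1 159
SUB     : 159 -160
STORE 2 : 159
PUSH 12 : 159 12
PUSH 1  : 159 12 1
SUB     : 159 11
STORE 0 : 159
NEG     : -159
PUSH 3  : -159 3
MUL     : -477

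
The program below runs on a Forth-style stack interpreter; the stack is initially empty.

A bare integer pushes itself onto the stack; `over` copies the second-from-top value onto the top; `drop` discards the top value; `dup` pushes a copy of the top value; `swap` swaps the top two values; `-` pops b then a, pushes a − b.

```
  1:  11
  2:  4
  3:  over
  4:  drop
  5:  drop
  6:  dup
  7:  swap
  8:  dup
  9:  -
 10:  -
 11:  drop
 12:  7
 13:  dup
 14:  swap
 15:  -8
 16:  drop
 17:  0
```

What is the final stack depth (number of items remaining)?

3

11   : 11
4    : 11 4
over : 11 4 11
drop : 11 4
drop : 11
dup  : 11 11
swap : 11 11
dup  : 11 11 11
-    : 11 0
-    : 11
drop : (empty)
7    : 7
dup  : 7 7
swap : 7 7
-8   : 7 7 -8
drop : 7 7
0    : 7 7 0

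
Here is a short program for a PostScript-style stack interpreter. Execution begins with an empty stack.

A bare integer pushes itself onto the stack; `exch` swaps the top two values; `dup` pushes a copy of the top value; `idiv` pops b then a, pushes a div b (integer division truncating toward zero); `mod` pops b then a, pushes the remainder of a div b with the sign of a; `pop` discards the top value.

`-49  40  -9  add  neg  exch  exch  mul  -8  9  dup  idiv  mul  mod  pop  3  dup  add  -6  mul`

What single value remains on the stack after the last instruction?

-49  -> -49
40   -> -49 40
-9   -> -49 40 -9
add  -> -49 31
neg  -> -49 -31
exch -> -31 -49
exch -> -49 -31
mul  -> 1519
-8   -> 1519 -8
9    -> 1519 -8 9
dup  -> 1519 -8 9 9
idiv -> 1519 -8 1
mul  -> 1519 -8
mod  -> 7
pop  -> (empty)
3    -> 3
dup  -> 3 3
add  -> 6
-6   -> 6 -6
mul  -> -36

-36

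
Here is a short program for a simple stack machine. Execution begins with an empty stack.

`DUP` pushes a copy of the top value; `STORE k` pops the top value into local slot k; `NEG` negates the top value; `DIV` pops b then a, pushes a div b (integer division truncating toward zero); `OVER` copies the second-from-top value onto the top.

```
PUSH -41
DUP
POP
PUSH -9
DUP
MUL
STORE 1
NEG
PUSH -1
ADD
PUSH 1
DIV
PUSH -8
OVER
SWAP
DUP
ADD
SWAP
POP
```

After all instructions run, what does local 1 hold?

81

PUSH -41  -41
DUP       -41 -41
POP       -41
PUSH -9   -41 -9
DUP       -41 -9 -9
MUL       -41 81
STORE 1   -41
NEG       41
PUSH -1   41 -1
ADD       40
PUSH 1    40 1
DIV       40
PUSH -8   40 -8
OVER      40 -8 40
SWAP      40 40 -8
DUP       40 40 -8 -8
ADD       40 40 -16
SWAP      40 -16 40
POP       40 -16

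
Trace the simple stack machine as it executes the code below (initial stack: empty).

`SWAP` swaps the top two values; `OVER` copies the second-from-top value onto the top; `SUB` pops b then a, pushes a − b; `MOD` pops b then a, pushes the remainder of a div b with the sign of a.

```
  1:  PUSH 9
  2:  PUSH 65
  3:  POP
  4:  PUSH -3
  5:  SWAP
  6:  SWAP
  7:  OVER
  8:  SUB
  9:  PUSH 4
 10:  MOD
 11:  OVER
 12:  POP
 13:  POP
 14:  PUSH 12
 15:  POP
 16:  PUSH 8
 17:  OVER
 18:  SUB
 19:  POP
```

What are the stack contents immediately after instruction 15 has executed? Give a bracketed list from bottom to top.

PUSH 9   [9]
PUSH 65  [9, 65]
POP      [9]
PUSH -3  [9, -3]
SWAP     [-3, 9]
SWAP     [9, -3]
OVER     [9, -3, 9]
SUB      [9, -12]
PUSH 4   [9, -12, 4]
MOD      [9, 0]
OVER     [9, 0, 9]
POP      [9, 0]
POP      [9]
PUSH 12  [9, 12]
POP      [9]

[9]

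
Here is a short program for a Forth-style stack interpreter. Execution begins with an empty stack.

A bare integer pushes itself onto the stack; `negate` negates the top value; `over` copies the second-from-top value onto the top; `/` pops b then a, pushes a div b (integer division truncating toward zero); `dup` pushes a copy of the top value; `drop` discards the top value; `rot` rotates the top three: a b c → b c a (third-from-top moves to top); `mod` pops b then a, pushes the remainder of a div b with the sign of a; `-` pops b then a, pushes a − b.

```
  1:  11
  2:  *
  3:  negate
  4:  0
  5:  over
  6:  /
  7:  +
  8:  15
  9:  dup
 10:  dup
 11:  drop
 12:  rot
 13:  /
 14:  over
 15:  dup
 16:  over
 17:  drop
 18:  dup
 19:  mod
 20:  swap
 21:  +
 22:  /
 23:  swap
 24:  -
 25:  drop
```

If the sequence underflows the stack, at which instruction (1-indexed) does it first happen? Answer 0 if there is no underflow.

2

11 -> 11
*  — needs 2 operands, stack has 1 → underflow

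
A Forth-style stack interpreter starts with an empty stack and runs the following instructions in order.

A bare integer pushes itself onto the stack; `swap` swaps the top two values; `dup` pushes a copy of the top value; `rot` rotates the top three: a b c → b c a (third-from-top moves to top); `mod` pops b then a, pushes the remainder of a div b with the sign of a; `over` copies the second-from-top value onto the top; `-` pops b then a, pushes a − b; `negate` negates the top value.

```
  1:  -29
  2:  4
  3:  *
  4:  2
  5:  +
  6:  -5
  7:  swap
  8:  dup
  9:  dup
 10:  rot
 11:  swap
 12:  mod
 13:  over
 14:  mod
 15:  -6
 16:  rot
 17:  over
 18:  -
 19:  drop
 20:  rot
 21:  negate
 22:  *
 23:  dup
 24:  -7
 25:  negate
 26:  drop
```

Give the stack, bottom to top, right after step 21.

[0, -6, 5]

-29     -29
4       -29 4
*       -116
2       -116 2
+       -114
-5      -114 -5
swap    -5 -114
dup     -5 -114 -114
dup     -5 -114 -114 -114
rot     -5 -114 -114 -114
swap    -5 -114 -114 -114
mod     -5 -114 0
over    -5 -114 0 -114
mod     -5 -114 0
-6      -5 -114 0 -6
rot     -5 0 -6 -114
over    -5 0 -6 -114 -6
-       -5 0 -6 -108
drop    -5 0 -6
rot     0 -6 -5
negate  0 -6 5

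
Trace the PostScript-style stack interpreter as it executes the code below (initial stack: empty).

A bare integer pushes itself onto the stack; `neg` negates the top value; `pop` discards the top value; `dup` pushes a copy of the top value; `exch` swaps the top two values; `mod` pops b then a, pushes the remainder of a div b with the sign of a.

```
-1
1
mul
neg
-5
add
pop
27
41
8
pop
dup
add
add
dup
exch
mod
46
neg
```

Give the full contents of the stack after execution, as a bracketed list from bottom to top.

[0, -46]

-1   : -1
1    : -1 1
mul  : -1
neg  : 1
-5   : 1 -5
add  : -4
pop  : (empty)
27   : 27
41   : 27 41
8    : 27 41 8
pop  : 27 41
dup  : 27 41 41
add  : 27 82
add  : 109
dup  : 109 109
exch : 109 109
mod  : 0
46   : 0 46
neg  : 0 -46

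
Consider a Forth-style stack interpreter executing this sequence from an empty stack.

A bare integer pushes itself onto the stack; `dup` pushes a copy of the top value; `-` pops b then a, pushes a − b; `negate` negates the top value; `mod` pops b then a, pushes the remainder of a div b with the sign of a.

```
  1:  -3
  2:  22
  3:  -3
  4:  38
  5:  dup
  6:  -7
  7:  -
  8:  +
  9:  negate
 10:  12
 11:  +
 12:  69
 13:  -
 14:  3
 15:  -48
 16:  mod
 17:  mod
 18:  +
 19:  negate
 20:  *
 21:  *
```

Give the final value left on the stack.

-3     -> -3
22     -> -3 22
-3     -> -3 22 -3
38     -> -3 22 -3 38
dup    -> -3 22 -3 38 38
-7     -> -3 22 -3 38 38 -7
-      -> -3 22 -3 38 45
+      -> -3 22 -3 83
negate -> -3 22 -3 -83
12     -> -3 22 -3 -83 12
+      -> -3 22 -3 -71
69     -> -3 22 -3 -71 69
-      -> -3 22 -3 -140
3      -> -3 22 -3 -140 3
-48    -> -3 22 -3 -140 3 -48
mod    -> -3 22 -3 -140 3
mod    -> -3 22 -3 -2
+      -> -3 22 -5
negate -> -3 22 5
*      -> -3 110
*      -> -330

-330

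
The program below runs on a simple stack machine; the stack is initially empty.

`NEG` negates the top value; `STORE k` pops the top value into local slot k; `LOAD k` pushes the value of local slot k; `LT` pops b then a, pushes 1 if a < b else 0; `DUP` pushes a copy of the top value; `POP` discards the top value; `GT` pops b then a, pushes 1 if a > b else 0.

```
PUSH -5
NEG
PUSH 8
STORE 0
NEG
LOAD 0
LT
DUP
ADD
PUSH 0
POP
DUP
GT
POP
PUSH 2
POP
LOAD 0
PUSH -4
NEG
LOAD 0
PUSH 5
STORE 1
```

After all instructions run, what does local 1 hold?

PUSH -5 : -5
NEG     : 5
PUSH 8  : 5 8
STORE 0 : 5
NEG     : -5
LOAD 0  : -5 8
LT      : 1
DUP     : 1 1
ADD     : 2
PUSH 0  : 2 0
POP     : 2
DUP     : 2 2
GT      : 0
POP     : (empty)
PUSH 2  : 2
POP     : (empty)
LOAD 0  : 8
PUSH -4 : 8 -4
NEG     : 8 4
LOAD 0  : 8 4 8
PUSH 5  : 8 4 8 5
STORE 1 : 8 4 8

5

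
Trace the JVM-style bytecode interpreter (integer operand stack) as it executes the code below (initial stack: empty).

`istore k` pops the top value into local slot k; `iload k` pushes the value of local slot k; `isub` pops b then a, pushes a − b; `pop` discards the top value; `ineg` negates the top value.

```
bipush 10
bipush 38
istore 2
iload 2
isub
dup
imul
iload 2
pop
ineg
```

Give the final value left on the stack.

bipush 10 : [10]
bipush 38 : [10, 38]
istore 2  : [10]
iload 2   : [10, 38]
isub      : [-28]
dup       : [-28, -28]
imul      : [784]
iload 2   : [784, 38]
pop       : [784]
ineg      : [-784]

-784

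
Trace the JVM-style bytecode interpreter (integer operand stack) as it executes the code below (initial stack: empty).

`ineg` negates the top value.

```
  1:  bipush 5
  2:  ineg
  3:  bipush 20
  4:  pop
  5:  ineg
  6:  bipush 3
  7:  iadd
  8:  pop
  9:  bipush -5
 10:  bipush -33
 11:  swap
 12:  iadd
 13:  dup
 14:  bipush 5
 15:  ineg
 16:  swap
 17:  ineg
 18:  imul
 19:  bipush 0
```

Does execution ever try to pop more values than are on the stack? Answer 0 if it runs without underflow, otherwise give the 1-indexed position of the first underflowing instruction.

0

bipush 5    5
ineg        -5
bipush 20   -5 20
pop         -5
ineg        5
bipush 3    5 3
iadd        8
pop         (empty)
bipush -5   -5
bipush -33  -5 -33
swap        -33 -5
iadd        -38
dup         -38 -38
bipush 5    -38 -38 5
ineg        -38 -38 -5
swap        -38 -5 -38
ineg        -38 -5 38
imul        -38 -190
bipush 0    -38 -190 0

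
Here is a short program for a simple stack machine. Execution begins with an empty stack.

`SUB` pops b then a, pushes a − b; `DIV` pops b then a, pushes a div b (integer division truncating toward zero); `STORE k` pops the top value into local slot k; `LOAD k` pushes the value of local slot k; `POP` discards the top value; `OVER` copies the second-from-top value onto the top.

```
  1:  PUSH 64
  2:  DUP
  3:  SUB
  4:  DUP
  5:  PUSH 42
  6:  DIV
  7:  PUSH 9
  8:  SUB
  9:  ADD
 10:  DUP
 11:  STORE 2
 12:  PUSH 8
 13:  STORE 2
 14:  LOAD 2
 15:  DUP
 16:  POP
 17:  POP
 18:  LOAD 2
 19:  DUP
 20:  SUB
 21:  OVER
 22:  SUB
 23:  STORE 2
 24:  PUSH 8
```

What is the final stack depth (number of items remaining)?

2

PUSH 64  [64]
DUP      [64, 64]
SUB      [0]
DUP      [0, 0]
PUSH 42  [0, 0, 42]
DIV      [0, 0]
PUSH 9   [0, 0, 9]
SUB      [0, -9]
ADD      [-9]
DUP      [-9, -9]
STORE 2  [-9]
PUSH 8   [-9, 8]
STORE 2  [-9]
LOAD 2   [-9, 8]
DUP      [-9, 8, 8]
POP      [-9, 8]
POP      [-9]
LOAD 2   [-9, 8]
DUP      [-9, 8, 8]
SUB      [-9, 0]
OVER     [-9, 0, -9]
SUB      [-9, 9]
STORE 2  [-9]
PUSH 8   [-9, 8]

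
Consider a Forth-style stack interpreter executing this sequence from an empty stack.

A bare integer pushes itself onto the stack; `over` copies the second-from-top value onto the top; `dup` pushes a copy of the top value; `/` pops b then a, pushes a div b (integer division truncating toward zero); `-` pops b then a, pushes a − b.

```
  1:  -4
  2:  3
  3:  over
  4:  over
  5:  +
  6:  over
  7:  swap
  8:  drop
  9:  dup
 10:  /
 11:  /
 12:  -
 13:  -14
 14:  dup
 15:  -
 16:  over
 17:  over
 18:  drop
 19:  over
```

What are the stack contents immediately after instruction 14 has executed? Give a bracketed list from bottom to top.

-4   -> [-4]
3    -> [-4, 3]
over -> [-4, 3, -4]
over -> [-4, 3, -4, 3]
+    -> [-4, 3, -1]
over -> [-4, 3, -1, 3]
swap -> [-4, 3, 3, -1]
drop -> [-4, 3, 3]
dup  -> [-4, 3, 3, 3]
/    -> [-4, 3, 1]
/    -> [-4, 3]
-    -> [-7]
-14  -> [-7, -14]
dup  -> [-7, -14, -14]

[-7, -14, -14]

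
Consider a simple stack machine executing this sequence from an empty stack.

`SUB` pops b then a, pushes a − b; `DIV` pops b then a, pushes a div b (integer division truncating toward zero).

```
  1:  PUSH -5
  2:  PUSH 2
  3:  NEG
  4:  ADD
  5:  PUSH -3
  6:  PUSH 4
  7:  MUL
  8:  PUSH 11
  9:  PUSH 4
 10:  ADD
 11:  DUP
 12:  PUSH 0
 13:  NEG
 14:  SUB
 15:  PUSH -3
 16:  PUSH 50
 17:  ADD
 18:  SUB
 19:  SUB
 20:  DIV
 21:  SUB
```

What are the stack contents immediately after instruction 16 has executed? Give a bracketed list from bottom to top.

PUSH -5 → -5
PUSH 2  → -5 2
NEG     → -5 -2
ADD     → -7
PUSH -3 → -7 -3
PUSH 4  → -7 -3 4
MUL     → -7 -12
PUSH 11 → -7 -12 11
PUSH 4  → -7 -12 11 4
ADD     → -7 -12 15
DUP     → -7 -12 15 15
PUSH 0  → -7 -12 15 15 0
NEG     → -7 -12 15 15 0
SUB     → -7 -12 15 15
PUSH -3 → -7 -12 15 15 -3
PUSH 50 → -7 -12 15 15 -3 50

[-7, -12, 15, 15, -3, 50]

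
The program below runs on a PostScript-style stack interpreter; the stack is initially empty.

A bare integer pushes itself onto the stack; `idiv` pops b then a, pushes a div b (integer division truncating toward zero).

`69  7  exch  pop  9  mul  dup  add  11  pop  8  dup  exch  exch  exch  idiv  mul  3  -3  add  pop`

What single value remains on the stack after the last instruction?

126

69    69
7     69 7
exch  7 69
pop   7
9     7 9
mul   63
dup   63 63
add   126
11    126 11
pop   126
8     126 8
dup   126 8 8
exch  126 8 8
exch  126 8 8
exch  126 8 8
idiv  126 1
mul   126
3     126 3
-3    126 3 -3
add   126 0
pop   126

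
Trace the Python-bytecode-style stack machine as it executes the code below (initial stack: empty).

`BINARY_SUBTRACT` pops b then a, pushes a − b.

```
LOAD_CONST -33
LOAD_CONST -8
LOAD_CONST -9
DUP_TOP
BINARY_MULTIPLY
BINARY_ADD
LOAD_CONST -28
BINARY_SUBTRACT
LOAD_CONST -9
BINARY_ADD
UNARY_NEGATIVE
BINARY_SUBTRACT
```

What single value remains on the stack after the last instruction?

LOAD_CONST -33   [-33]
LOAD_CONST -8    [-33, -8]
LOAD_CONST -9    [-33, -8, -9]
DUP_TOP          [-33, -8, -9, -9]
BINARY_MULTIPLY  [-33, -8, 81]
BINARY_ADD       [-33, 73]
LOAD_CONST -28   [-33, 73, -28]
BINARY_SUBTRACT  [-33, 101]
LOAD_CONST -9    [-33, 101, -9]
BINARY_ADD       [-33, 92]
UNARY_NEGATIVE   [-33, -92]
BINARY_SUBTRACT  [59]

59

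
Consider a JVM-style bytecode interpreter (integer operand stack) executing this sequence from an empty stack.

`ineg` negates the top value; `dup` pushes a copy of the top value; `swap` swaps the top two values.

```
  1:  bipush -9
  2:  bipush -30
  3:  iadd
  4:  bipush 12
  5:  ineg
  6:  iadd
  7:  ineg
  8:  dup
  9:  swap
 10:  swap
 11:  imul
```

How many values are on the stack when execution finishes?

bipush -9  -> -9
bipush -30 -> -9 -30
iadd       -> -39
bipush 12  -> -39 12
ineg       -> -39 -12
iadd       -> -51
ineg       -> 51
dup        -> 51 51
swap       -> 51 51
swap       -> 51 51
imul       -> 2601

1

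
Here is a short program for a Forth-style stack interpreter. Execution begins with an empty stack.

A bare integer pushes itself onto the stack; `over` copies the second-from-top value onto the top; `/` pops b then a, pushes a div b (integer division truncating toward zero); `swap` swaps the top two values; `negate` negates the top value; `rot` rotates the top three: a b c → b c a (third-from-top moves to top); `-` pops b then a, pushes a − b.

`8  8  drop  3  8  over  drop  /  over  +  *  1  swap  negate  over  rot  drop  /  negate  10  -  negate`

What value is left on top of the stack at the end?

-54

8       [8]
8       [8, 8]
drop    [8]
3       [8, 3]
8       [8, 3, 8]
over    [8, 3, 8, 3]
drop    [8, 3, 8]
/       [8, 0]
over    [8, 0, 8]
+       [8, 8]
*       [64]
1       [64, 1]
swap    [1, 64]
negate  [1, -64]
over    [1, -64, 1]
rot     [-64, 1, 1]
drop    [-64, 1]
/       [-64]
negate  [64]
10      [64, 10]
-       [54]
negate  [-54]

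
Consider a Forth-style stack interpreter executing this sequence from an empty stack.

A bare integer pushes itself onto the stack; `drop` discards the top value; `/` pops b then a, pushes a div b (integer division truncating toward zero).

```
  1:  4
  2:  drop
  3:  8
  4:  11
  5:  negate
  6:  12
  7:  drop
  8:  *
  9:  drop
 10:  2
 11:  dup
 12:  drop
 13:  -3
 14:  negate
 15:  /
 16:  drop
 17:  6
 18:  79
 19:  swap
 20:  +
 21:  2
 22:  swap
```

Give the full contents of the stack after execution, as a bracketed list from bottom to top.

4       4
drop    (empty)
8       8
11      8 11
negate  8 -11
12      8 -11 12
drop    8 -11
*       -88
drop    (empty)
2       2
dup     2 2
drop    2
-3      2 -3
negate  2 3
/       0
drop    (empty)
6       6
79      6 79
swap    79 6
+       85
2       85 2
swap    2 85

[2, 85]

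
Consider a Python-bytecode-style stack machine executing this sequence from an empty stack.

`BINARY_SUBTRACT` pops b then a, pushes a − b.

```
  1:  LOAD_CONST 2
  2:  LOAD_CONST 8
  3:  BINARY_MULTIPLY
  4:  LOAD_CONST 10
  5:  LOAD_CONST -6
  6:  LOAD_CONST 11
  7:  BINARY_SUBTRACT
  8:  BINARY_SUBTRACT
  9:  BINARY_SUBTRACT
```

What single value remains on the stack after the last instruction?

LOAD_CONST 2    -> 2
LOAD_CONST 8    -> 2 8
BINARY_MULTIPLY -> 16
LOAD_CONST 10   -> 16 10
LOAD_CONST -6   -> 16 10 -6
LOAD_CONST 11   -> 16 10 -6 11
BINARY_SUBTRACT -> 16 10 -17
BINARY_SUBTRACT -> 16 27
BINARY_SUBTRACT -> -11

-11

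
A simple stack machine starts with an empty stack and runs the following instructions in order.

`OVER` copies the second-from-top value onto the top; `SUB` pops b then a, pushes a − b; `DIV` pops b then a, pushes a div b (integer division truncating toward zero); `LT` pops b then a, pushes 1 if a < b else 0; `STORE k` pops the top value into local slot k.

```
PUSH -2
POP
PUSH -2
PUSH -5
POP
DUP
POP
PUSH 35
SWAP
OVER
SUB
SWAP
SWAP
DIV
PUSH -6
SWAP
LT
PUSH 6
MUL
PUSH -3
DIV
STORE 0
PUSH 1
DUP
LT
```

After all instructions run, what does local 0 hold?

PUSH -2  -2
POP      (empty)
PUSH -2  -2
PUSH -5  -2 -5
POP      -2
DUP      -2 -2
POP      -2
PUSH 35  -2 35
SWAP     35 -2
OVER     35 -2 35
SUB      35 -37
SWAP     -37 35
SWAP     35 -37
DIV      0
PUSH -6  0 -6
SWAP     -6 0
LT       1
PUSH 6   1 6
MUL      6
PUSH -3  6 -3
DIV      -2
STORE 0  (empty)
PUSH 1   1
DUP      1 1
LT       0

-2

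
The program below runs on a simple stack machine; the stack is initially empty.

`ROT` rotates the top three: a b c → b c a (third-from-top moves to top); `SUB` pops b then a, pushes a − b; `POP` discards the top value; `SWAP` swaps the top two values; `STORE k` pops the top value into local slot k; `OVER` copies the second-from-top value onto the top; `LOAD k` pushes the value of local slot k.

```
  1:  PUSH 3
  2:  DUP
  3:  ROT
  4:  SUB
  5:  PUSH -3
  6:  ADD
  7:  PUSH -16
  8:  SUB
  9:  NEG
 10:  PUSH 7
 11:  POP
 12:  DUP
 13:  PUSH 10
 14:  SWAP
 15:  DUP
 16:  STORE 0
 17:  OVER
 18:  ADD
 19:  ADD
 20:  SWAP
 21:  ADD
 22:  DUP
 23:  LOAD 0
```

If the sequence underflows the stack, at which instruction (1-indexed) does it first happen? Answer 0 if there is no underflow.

PUSH 3 → 3
DUP    → 3 3
ROT  — needs 3 operands, stack has 2 → underflow

3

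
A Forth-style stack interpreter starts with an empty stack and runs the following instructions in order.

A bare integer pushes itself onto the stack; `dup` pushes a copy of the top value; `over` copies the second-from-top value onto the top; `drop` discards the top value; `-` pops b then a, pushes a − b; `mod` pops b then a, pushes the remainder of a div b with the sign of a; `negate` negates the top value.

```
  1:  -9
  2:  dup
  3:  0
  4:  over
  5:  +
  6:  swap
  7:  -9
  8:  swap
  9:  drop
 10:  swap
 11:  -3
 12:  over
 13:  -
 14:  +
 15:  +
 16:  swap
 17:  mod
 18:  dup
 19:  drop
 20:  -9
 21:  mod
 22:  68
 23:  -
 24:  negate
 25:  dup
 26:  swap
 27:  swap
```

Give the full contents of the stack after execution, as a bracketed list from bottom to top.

[71, 71]

-9      [-9]
dup     [-9, -9]
0       [-9, -9, 0]
over    [-9, -9, 0, -9]
+       [-9, -9, -9]
swap    [-9, -9, -9]
-9      [-9, -9, -9, -9]
swap    [-9, -9, -9, -9]
drop    [-9, -9, -9]
swap    [-9, -9, -9]
-3      [-9, -9, -9, -3]
over    [-9, -9, -9, -3, -9]
-       [-9, -9, -9, 6]
+       [-9, -9, -3]
+       [-9, -12]
swap    [-12, -9]
mod     [-3]
dup     [-3, -3]
drop    [-3]
-9      [-3, -9]
mod     [-3]
68      [-3, 68]
-       [-71]
negate  [71]
dup     [71, 71]
swap    [71, 71]
swap    [71, 71]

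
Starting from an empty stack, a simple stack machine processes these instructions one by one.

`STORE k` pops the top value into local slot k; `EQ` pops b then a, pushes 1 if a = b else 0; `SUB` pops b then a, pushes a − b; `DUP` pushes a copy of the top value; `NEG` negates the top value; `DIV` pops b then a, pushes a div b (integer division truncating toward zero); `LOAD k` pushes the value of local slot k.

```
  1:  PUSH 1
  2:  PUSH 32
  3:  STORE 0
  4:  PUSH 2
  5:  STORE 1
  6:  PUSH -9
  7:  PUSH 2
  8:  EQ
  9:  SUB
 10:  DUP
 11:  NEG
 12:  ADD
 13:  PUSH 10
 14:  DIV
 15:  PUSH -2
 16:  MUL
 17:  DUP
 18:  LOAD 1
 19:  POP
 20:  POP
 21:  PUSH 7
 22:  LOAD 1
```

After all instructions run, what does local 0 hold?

PUSH 1   1
PUSH 32  1 32
STORE 0  1
PUSH 2   1 2
STORE 1  1
PUSH -9  1 -9
PUSH 2   1 -9 2
EQ       1 0
SUB      1
DUP      1 1
NEG      1 -1
ADD      0
PUSH 10  0 10
DIV      0
PUSH -2  0 -2
MUL      0
DUP      0 0
LOAD 1   0 0 2
POP      0 0
POP      0
PUSH 7   0 7
LOAD 1   0 7 2

32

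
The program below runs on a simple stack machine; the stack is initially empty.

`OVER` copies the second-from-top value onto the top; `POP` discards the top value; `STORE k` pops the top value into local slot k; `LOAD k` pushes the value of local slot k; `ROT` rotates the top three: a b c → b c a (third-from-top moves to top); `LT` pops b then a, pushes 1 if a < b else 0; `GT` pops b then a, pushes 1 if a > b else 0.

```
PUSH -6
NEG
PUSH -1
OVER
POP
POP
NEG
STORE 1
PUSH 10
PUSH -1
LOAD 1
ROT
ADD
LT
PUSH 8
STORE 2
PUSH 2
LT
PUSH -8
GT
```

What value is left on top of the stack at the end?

1

PUSH -6 -> [-6]
NEG     -> [6]
PUSH -1 -> [6, -1]
OVER    -> [6, -1, 6]
POP     -> [6, -1]
POP     -> [6]
NEG     -> [-6]
STORE 1 -> []
PUSH 10 -> [10]
PUSH -1 -> [10, -1]
LOAD 1  -> [10, -1, -6]
ROT     -> [-1, -6, 10]
ADD     -> [-1, 4]
LT      -> [1]
PUSH 8  -> [1, 8]
STORE 2 -> [1]
PUSH 2  -> [1, 2]
LT      -> [1]
PUSH -8 -> [1, -8]
GT      -> [1]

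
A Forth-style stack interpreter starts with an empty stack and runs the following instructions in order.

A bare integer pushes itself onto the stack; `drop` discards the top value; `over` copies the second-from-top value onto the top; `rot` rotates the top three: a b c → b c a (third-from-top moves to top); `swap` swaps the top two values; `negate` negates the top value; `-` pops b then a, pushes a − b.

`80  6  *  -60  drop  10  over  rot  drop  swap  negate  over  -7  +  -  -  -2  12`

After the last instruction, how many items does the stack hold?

80     → 80
6      → 80 6
*      → 480
-60    → 480 -60
drop   → 480
10     → 480 10
over   → 480 10 480
rot    → 10 480 480
drop   → 10 480
swap   → 480 10
negate → 480 -10
over   → 480 -10 480
-7     → 480 -10 480 -7
+      → 480 -10 473
-      → 480 -483
-      → 963
-2     → 963 -2
12     → 963 -2 12

3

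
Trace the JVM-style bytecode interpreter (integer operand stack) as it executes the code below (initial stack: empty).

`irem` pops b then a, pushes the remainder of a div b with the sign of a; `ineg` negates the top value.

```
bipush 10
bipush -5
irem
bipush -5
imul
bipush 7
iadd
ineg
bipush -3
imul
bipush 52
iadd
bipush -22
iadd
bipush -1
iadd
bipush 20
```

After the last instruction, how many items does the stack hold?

2

bipush 10  : 10
bipush -5  : 10 -5
irem       : 0
bipush -5  : 0 -5
imul       : 0
bipush 7   : 0 7
iadd       : 7
ineg       : -7
bipush -3  : -7 -3
imul       : 21
bipush 52  : 21 52
iadd       : 73
bipush -22 : 73 -22
iadd       : 51
bipush -1  : 51 -1
iadd       : 50
bipush 20  : 50 20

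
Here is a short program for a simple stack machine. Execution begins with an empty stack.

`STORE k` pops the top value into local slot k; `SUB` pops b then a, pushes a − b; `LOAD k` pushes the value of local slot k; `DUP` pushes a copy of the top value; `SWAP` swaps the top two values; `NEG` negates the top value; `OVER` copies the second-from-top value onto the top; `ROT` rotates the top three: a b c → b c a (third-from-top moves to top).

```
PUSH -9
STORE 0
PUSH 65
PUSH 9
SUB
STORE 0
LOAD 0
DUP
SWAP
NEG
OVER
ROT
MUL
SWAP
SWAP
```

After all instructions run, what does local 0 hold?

56

PUSH -9  -9
STORE 0  (empty)
PUSH 65  65
PUSH 9   65 9
SUB      56
STORE 0  (empty)
LOAD 0   56
DUP      56 56
SWAP     56 56
NEG      56 -56
OVER     56 -56 56
ROT      -56 56 56
MUL      -56 3136
SWAP     3136 -56
SWAP     -56 3136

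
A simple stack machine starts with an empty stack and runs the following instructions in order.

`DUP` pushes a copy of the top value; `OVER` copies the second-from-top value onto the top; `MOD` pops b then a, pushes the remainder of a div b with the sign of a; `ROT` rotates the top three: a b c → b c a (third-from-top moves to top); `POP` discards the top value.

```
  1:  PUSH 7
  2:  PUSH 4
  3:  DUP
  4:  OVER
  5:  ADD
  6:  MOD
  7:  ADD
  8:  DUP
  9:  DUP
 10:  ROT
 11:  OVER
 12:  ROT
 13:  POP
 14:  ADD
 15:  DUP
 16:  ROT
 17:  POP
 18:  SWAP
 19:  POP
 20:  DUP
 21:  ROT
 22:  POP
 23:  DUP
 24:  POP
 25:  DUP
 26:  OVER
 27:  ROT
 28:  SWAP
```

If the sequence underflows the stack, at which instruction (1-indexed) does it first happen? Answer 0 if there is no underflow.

21

PUSH 7 -> [7]
PUSH 4 -> [7, 4]
DUP    -> [7, 4, 4]
OVER   -> [7, 4, 4, 4]
ADD    -> [7, 4, 8]
MOD    -> [7, 4]
ADD    -> [11]
DUP    -> [11, 11]
DUP    -> [11, 11, 11]
ROT    -> [11, 11, 11]
OVER   -> [11, 11, 11, 11]
ROT    -> [11, 11, 11, 11]
POP    -> [11, 11, 11]
ADD    -> [11, 22]
DUP    -> [11, 22, 22]
ROT    -> [22, 22, 11]
POP    -> [22, 22]
SWAP   -> [22, 22]
POP    -> [22]
DUP    -> [22, 22]
ROT  — needs 3 operands, stack has 2 → underflow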